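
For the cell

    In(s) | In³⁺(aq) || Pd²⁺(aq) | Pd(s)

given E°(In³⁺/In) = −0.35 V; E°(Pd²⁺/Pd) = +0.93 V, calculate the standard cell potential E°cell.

By convention the left-hand electrode in cell notation is the anode (oxidation) and the right-hand electrode is the cathode (reduction).
E°cell = E°(right) − E°(left) = +0.93 − (−0.35) = +1.28 V.

+1.28 V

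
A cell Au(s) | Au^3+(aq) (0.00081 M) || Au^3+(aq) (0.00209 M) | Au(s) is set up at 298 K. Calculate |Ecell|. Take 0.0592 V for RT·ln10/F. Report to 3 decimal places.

0.008 V

For a concentration cell E°cell = 0, since both electrodes use the same couple.
The compartment with the higher Au^3+(aq) concentration (0.00209 M) acts as the cathode; ions are reduced there and produced at the dilute (0.00081 M) anode.
With n = 3, Ecell = −(0.0592/3)·log([dilute]/[conc]) = −(0.0592/3)·log(0.00081/0.00209) = +0.008 V.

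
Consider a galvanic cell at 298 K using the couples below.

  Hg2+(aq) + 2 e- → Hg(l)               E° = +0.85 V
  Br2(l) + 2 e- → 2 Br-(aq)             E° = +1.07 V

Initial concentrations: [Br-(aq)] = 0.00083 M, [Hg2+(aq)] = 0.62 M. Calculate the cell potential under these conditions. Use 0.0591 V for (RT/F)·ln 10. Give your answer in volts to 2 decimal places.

+0.41 V

Since E°(Br₂/Br⁻) > E°(Hg²⁺/Hg), Br₂/Br⁻ serves as the cathode.
E°cell = E°cat − E°an = +1.07 − (+0.85) = +0.22 V; n = 2.
For the overall reaction Br2(l) + Hg(l) → 2 Br-(aq) + Hg2+(aq), Q = [Br-(aq)]^2·[Hg2+(aq)] = 4.27×10^−7, giving log Q = −6.369.
Applying E = E° − (RT ln10/nF)·log Q gives +0.22 − (0.0591/2)(−6.369) = +0.41 V.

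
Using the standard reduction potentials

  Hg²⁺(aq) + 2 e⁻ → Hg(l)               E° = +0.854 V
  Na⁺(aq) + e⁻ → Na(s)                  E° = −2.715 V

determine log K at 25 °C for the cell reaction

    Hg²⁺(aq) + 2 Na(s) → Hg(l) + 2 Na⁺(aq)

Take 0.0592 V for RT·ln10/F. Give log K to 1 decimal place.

log K = 120.6

The Hg²⁺/Hg couple is reduced (cathode); E°cell = +0.854 − (−2.715) = +3.569 V with n = 2.
At equilibrium E = 0, so log K = nE°cell / 0.0592 = (2)(+3.569) / 0.0592 = 120.6.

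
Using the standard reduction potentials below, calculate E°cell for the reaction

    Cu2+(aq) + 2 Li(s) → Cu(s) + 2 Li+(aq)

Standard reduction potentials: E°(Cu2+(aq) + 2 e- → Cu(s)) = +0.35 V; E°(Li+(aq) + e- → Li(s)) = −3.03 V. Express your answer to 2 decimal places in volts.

Cu2+(aq) gains electrons, so the Cu²⁺/Cu couple is the cathode; the Li⁺/Li couple is the anode.
E°cell = E°(cathode) − E°(anode) = +0.35 − (−3.03) = +3.38 V.

+3.38 V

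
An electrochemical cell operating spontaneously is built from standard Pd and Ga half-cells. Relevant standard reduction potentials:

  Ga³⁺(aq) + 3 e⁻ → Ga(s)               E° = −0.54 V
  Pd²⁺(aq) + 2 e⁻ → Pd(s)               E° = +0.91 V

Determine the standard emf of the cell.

The Pd²⁺/Pd couple has the higher E°, so Pd ion is reduced (cathode) and Ga is oxidized (anode).
E°cell = E°(cathode) − E°(anode) = +0.91 − (−0.54) = +1.45 V.

+1.45 V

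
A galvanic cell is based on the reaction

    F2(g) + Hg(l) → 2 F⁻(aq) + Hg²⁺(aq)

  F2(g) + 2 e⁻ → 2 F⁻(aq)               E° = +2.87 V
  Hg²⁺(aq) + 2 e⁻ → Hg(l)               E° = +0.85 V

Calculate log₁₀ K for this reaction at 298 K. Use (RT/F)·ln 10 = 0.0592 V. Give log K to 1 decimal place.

The F₂/F⁻ couple is reduced (cathode); E°cell = +2.87 − (+0.85) = +2.02 V with n = 2.
At equilibrium E = 0, so log K = nE°cell / 0.0592 = (2)(+2.02) / 0.0592 = 68.2.

log K = 68.2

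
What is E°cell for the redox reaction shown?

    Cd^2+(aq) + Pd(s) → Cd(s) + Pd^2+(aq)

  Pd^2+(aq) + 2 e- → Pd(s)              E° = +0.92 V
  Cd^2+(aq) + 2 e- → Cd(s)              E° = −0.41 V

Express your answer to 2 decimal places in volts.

Cd^2+(aq) gains electrons, so the Cd²⁺/Cd couple is the cathode; the Pd²⁺/Pd couple is the anode.
E°cell = E°(cathode) − E°(anode) = −0.41 − (+0.92) = −1.33 V.

−1.33 V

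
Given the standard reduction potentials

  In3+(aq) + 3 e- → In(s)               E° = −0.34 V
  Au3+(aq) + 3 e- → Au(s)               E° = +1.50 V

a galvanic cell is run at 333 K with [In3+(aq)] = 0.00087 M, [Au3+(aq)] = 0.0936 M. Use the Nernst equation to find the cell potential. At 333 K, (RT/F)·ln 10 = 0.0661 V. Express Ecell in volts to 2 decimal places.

+1.88 V

Since E°(Au³⁺/Au) > E°(In³⁺/In), Au³⁺/Au serves as the cathode.
E°cell = +1.50 − (−0.34) = +1.84 V, with n = 3 electrons transferred.
The balanced reaction is Au3+(aq) + In(s) → Au(s) + In3+(aq), so Q = [In3+(aq)] / [Au3+(aq)] = 0.00929 and log Q = −2.032.
E = E° − (0.0661/n)·log Q = +1.84 − (0.0661/3)(−2.032) = +1.88 V.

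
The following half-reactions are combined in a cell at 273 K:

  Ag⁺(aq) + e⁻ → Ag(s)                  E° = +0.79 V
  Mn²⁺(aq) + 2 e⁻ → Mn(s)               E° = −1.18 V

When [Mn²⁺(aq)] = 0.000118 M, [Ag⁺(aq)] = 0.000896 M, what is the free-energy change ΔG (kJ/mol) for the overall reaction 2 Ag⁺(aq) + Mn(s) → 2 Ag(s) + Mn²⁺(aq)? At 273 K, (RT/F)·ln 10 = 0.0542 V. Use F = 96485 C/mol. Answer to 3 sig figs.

−369 kJ/mol

E°cell = +0.79 − (−1.18) = +1.97 V; the balanced reaction transfers n = 2 electrons.
Q = [Mn²⁺(aq)] / [Ag⁺(aq)]^2 = 147, so log Q = 2.167 and E = +1.97 − (0.0542/2)(2.167) = +1.9113 V.
Then ΔG = −nFE = −2 × 96485 × +1.9113 J/mol = −369 kJ/mol.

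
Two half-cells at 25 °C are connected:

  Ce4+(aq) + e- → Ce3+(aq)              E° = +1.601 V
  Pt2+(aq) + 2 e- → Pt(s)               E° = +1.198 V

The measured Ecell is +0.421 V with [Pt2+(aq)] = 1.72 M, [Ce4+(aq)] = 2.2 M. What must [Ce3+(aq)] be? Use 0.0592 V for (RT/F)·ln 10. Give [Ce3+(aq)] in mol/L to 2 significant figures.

0.83 M

With Ce⁴⁺/Ce³⁺ at the cathode and Pt²⁺/Pt at the anode, E°cell = +1.601 − (+1.198) = +0.403 V (n = 2).
Since E = E° − (0.0592/n)·log Q, log Q = n(E° − E)/0.0592 = −0.608.
The balanced reaction is 2 Ce4+(aq) + Pt(s) → 2 Ce3+(aq) + Pt2+(aq), so Q = ([Ce3+(aq)]^2·[Pt2+(aq)]) / [Ce4+(aq)]^2.
Solving for the unknown gives log [Ce3+(aq)] = −0.079, so [Ce3+(aq)] ≈ 0.83 M.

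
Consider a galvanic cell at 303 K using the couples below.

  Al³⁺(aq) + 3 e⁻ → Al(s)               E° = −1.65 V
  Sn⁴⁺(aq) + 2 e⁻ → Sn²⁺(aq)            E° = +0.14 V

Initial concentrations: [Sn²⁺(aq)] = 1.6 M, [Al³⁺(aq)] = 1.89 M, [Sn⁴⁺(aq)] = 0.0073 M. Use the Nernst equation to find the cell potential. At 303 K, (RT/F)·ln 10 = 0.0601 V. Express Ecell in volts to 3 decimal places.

+1.714 V

Sn⁴⁺/Sn²⁺ is reduced (cathode, E° = +0.14 V) and Al³⁺/Al is oxidized (anode).
E°cell = E°cat − E°an = +0.14 − (−1.65) = +1.79 V; n = 6.
Balancing gives 3 Sn⁴⁺(aq) + 2 Al(s) → 3 Sn²⁺(aq) + 2 Al³⁺(aq); hence Q = ([Sn²⁺(aq)]^3·[Al³⁺(aq)]^2) / [Sn⁴⁺(aq)]^3 = 3.76×10^7 (log Q = 7.575).
E = E° − (0.0601/n)·log Q = +1.79 − (0.0601/6)(7.575) = +1.714 V.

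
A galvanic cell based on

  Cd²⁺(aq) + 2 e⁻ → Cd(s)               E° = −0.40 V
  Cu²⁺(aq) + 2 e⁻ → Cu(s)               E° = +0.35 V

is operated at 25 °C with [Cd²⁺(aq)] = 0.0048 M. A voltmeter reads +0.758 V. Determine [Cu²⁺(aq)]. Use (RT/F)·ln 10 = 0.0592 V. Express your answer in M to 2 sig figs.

0.0089 M

With Cu²⁺/Cu at the cathode and Cd²⁺/Cd at the anode, E°cell = +0.35 − (−0.40) = +0.75 V (n = 2).
From the Nernst equation, log Q = n(E° − E)/0.0592 = 2·(+0.75 − (+0.758))/0.0592 = −0.270.
Balancing electrons gives Cu²⁺(aq) + Cd(s) → Cu(s) + Cd²⁺(aq); thus Q = [Cd²⁺(aq)] / [Cu²⁺(aq)].
Substituting the known concentrations and solving, log [Cu²⁺(aq)] = −2.049 and [Cu²⁺(aq)] = 0.0089 M.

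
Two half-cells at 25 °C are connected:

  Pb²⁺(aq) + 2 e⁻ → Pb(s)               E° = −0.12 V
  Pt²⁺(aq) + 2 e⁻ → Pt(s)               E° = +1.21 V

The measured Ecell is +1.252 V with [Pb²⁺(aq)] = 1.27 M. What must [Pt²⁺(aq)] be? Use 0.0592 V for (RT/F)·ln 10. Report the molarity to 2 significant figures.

0.0029 M

The Pt²⁺/Pt couple has the larger reduction potential, so it is the cathode: E°cell = +1.21 − (−0.12) = +1.33 V and n = 2.
Since E = E° − (0.0592/n)·log Q, log Q = n(E° − E)/0.0592 = 2.635.
Balancing electrons gives Pt²⁺(aq) + Pb(s) → Pt(s) + Pb²⁺(aq); thus Q = [Pb²⁺(aq)] / [Pt²⁺(aq)].
Substituting the known concentrations and solving, log [Pt²⁺(aq)] = −2.531 and [Pt²⁺(aq)] = 0.0029 M.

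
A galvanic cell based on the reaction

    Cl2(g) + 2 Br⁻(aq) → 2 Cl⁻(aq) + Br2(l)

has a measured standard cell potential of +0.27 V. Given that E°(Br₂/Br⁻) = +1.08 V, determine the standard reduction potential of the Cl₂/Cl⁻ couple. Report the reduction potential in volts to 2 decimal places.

In the reaction as written the Cl₂/Cl⁻ couple is reduced (cathode) and Br₂/Br⁻ is oxidized (anode), so E°cell = E°(Cl₂/Cl⁻) − E°(Br₂/Br⁻).
E°(Cl₂/Cl⁻) = E°cell + E°(anode) = +0.27 + (+1.08) = +1.35 V.

+1.35 V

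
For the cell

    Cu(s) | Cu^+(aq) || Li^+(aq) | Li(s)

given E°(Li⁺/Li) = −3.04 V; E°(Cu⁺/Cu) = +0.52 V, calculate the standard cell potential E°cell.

By convention the left-hand electrode in cell notation is the anode (oxidation) and the right-hand electrode is the cathode (reduction).
E°cell = E°(right) − E°(left) = −3.04 − (+0.52) = −3.56 V.
The negative sign shows that, as written, the cell would require an external voltage to drive the reaction.

−3.56 V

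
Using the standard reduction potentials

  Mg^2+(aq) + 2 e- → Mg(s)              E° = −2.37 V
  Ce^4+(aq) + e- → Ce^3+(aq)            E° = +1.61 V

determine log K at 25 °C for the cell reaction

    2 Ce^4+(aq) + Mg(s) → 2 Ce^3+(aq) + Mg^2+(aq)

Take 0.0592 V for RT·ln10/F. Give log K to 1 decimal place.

The Ce⁴⁺/Ce³⁺ couple is reduced (cathode); E°cell = +1.61 − (−2.37) = +3.98 V with n = 2.
At equilibrium E = 0, so log K = nE°cell / 0.0592 = (2)(+3.98) / 0.0592 = 134.5.

log K = 134.5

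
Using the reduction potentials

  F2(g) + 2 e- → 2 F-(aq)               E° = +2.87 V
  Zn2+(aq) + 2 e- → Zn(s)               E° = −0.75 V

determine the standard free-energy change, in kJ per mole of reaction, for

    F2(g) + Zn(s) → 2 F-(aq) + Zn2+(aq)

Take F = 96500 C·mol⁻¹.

In the reaction as written F2(g) is reduced, so the F₂/F⁻ couple is the cathode and Zn²⁺/Zn is the anode.
E°cell = +2.87 − (−0.75) = +3.62 V; balancing electrons gives n = 2.
ΔG° = −nFE°cell = −(2)(96500)(+3.62) J/mol = −699 kJ/mol.

−699 kJ/mol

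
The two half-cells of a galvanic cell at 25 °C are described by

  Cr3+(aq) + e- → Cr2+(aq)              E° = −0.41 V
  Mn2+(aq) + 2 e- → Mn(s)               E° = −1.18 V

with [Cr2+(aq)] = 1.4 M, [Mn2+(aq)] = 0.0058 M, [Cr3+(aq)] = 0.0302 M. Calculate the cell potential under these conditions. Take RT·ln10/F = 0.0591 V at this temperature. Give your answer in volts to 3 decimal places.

+0.738 V

Since E°(Cr³⁺/Cr²⁺) > E°(Mn²⁺/Mn), Cr³⁺/Cr²⁺ serves as the cathode.
E°cell = −0.41 − (−1.18) = +0.77 V, with n = 2 electrons transferred.
The balanced reaction is 2 Cr3+(aq) + Mn(s) → 2 Cr2+(aq) + Mn2+(aq), so Q = ([Cr2+(aq)]^2·[Mn2+(aq)]) / [Cr3+(aq)]^2 = 12.5 and log Q = 1.096.
By the Nernst equation, E = +0.77 − (0.0591/2)·(1.096) = +0.738 V.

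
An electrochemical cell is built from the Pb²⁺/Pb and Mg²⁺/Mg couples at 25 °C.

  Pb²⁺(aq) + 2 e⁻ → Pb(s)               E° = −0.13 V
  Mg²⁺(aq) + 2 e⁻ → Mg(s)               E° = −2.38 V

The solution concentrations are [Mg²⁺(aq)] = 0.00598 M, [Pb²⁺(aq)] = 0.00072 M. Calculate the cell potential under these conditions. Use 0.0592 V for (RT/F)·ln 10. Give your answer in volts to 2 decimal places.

Since E°(Pb²⁺/Pb) > E°(Mg²⁺/Mg), Pb²⁺/Pb serves as the cathode.
The standard potential is −0.13 − (−2.38) = +2.25 V and the balanced reaction transfers n = 2 electrons.
The balanced reaction is Pb²⁺(aq) + Mg(s) → Pb(s) + Mg²⁺(aq), so Q = [Mg²⁺(aq)] / [Pb²⁺(aq)] = 8.31 and log Q = 0.919.
E = E° − (0.0592/n)·log Q = +2.25 − (0.0592/2)(0.919) = +2.22 V.

+2.22 V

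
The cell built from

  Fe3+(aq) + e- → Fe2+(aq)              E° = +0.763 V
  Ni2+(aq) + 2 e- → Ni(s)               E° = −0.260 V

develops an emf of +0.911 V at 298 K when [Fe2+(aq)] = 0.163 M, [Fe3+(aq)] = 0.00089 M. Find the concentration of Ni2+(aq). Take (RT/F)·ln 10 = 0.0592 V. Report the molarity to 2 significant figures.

With Fe³⁺/Fe²⁺ at the cathode and Ni²⁺/Ni at the anode, E°cell = +0.763 − (−0.260) = +1.023 V (n = 2).
From the Nernst equation, log Q = n(E° − E)/0.0592 = 2·(+1.023 − (+0.911))/0.0592 = 3.784.
Balancing electrons gives 2 Fe3+(aq) + Ni(s) → 2 Fe2+(aq) + Ni2+(aq); thus Q = ([Fe2+(aq)]^2·[Ni2+(aq)]) / [Fe3+(aq)]^2.
Substituting the known concentrations and solving, log [Ni2+(aq)] = −0.742 and [Ni2+(aq)] = 0.18 M.

0.18 M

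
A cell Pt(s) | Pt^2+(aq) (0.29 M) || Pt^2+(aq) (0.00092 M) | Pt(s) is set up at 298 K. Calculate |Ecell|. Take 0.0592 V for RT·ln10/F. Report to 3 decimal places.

0.074 V

For a concentration cell E°cell = 0, since both electrodes use the same couple.
The compartment with the higher Pt^2+(aq) concentration (0.29 M) acts as the cathode; ions are reduced there and produced at the dilute (0.00092 M) anode.
With n = 2, Ecell = −(0.0592/2)·log([dilute]/[conc]) = −(0.0592/2)·log(0.00092/0.29) = +0.074 V.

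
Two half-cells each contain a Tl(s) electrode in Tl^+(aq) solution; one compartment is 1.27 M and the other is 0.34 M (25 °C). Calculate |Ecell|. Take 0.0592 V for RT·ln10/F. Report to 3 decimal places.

0.034 V

For a concentration cell E°cell = 0, since both electrodes use the same couple.
The compartment with the higher Tl^+(aq) concentration (1.27 M) acts as the cathode; ions are reduced there and produced at the dilute (0.34 M) anode.
With n = 1, Ecell = −(0.0592/1)·log([dilute]/[conc]) = −(0.0592/1)·log(0.34/1.27) = +0.034 V.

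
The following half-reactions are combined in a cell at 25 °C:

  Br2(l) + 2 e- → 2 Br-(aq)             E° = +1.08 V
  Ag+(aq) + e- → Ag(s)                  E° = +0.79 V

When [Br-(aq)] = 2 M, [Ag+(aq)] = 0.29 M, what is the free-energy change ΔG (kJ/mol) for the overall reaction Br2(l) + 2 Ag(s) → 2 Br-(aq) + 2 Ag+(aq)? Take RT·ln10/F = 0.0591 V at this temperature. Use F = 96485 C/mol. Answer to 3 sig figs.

E°cell = +1.08 − (+0.79) = +0.29 V; the balanced reaction transfers n = 2 electrons.
Here Q = [Br-(aq)]^2·[Ag+(aq)]^2 = 0.336 (log Q = −0.473), giving E = +0.29 − (0.0591/2)·(−0.473) = +0.3040 V.
Then ΔG = −nFE = −2 × 96485 × +0.3040 J/mol = −58.7 kJ/mol.

−58.7 kJ/mol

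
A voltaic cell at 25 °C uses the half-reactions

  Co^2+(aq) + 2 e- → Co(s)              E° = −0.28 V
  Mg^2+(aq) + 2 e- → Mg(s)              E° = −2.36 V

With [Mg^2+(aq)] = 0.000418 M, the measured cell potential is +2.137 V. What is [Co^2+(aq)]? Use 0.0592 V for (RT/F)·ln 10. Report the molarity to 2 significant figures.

The Co²⁺/Co couple has the larger reduction potential, so it is the cathode: E°cell = −0.28 − (−2.36) = +2.08 V and n = 2.
Since E = E° − (0.0592/n)·log Q, log Q = n(E° − E)/0.0592 = −1.926.
For Co^2+(aq) + Mg(s) → Co(s) + Mg^2+(aq), the reaction quotient is Q = [Mg^2+(aq)] / [Co^2+(aq)].
Solving for the unknown gives log [Co^2+(aq)] = −1.453, so [Co^2+(aq)] ≈ 0.035 M.

0.035 M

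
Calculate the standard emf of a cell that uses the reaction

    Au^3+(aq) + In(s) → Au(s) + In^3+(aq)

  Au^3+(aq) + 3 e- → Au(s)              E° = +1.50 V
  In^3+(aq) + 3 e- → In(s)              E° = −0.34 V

+1.84 V

In the reaction as written, Au^3+(aq) is reduced (cathode) and In^3+(aq) is produced by oxidation at the anode.
E°cell = E°(cathode) − E°(anode) = +1.50 − (−0.34) = +1.84 V.
The positive value indicates the reaction is spontaneous as written.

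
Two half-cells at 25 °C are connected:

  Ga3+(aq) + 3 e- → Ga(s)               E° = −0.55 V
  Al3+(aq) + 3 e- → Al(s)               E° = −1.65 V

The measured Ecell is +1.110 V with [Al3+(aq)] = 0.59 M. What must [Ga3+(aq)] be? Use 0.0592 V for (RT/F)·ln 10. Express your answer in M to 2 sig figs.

1.9 M

With Ga³⁺/Ga at the cathode and Al³⁺/Al at the anode, E°cell = −0.55 − (−1.65) = +1.10 V (n = 3).
Rearranging E = E° − (0.0592/n)·log Q gives log Q = 3(+1.10 − (+1.110))/0.0592 = −0.507.
For Ga3+(aq) + Al(s) → Ga(s) + Al3+(aq), the reaction quotient is Q = [Al3+(aq)] / [Ga3+(aq)].
Substituting the known concentrations and solving, log [Ga3+(aq)] = 0.278 and [Ga3+(aq)] = 1.9 M.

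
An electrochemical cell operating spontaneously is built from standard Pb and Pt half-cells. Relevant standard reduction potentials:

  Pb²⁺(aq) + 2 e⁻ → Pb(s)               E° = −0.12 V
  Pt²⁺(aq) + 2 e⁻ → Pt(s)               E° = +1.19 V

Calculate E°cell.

+1.31 V

The Pt²⁺/Pt couple has the higher E°, so Pt ion is reduced (cathode) and Pb is oxidized (anode).
E°cell = E°(cathode) − E°(anode) = +1.19 − (−0.12) = +1.31 V.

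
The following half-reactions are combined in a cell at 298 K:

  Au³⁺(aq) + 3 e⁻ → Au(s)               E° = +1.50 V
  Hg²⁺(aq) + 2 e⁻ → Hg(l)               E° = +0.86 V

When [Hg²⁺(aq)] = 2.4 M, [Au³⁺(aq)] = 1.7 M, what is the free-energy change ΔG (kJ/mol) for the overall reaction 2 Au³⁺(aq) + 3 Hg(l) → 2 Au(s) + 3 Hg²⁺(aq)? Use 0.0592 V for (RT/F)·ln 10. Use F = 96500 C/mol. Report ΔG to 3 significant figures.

−367 kJ/mol

E°cell = +1.50 − (+0.86) = +0.64 V; the balanced reaction transfers n = 6 electrons.
The reaction quotient is [Hg²⁺(aq)]^3 / [Au³⁺(aq)]^2 = 4.78; by Nernst, E = +0.64 − (0.0592/6)(0.680) = +0.6333 V.
ΔG = −nFE = −(6)(96500)(+0.6333) J/mol = −367 kJ/mol.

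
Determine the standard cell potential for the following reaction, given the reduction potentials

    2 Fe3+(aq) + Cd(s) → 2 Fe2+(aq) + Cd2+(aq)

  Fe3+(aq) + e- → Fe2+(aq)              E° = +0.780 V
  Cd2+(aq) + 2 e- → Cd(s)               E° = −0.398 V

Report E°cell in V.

+1.178 V

Fe3+(aq) gains electrons, so the Fe³⁺/Fe²⁺ couple is the cathode; the Cd²⁺/Cd couple is the anode.
E°cell = E°(cathode) − E°(anode) = +0.780 − (−0.398) = +1.178 V.
The positive value indicates the reaction is spontaneous as written.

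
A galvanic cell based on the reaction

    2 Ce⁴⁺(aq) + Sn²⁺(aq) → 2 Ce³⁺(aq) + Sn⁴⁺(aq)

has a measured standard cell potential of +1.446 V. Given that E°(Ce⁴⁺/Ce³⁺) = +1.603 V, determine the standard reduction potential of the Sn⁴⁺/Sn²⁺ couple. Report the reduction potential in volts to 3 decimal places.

+0.157 V

In the reaction as written the Ce⁴⁺/Ce³⁺ couple is reduced (cathode) and Sn⁴⁺/Sn²⁺ is oxidized (anode), so E°cell = E°(Ce⁴⁺/Ce³⁺) − E°(Sn⁴⁺/Sn²⁺).
E°(Sn⁴⁺/Sn²⁺) = E°(cathode) − E°cell = +1.603 − (+1.446) = +0.157 V.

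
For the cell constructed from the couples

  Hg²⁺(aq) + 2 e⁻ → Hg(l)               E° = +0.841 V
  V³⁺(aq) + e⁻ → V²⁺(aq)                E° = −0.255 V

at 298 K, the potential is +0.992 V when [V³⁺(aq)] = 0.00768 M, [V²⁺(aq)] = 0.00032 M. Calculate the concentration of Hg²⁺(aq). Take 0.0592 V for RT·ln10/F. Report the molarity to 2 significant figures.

With Hg²⁺/Hg at the cathode and V³⁺/V²⁺ at the anode, E°cell = +0.841 − (−0.255) = +1.096 V (n = 2).
Rearranging E = E° − (0.0592/n)·log Q gives log Q = 2(+1.096 − (+0.992))/0.0592 = 3.514.
The balanced reaction is Hg²⁺(aq) + 2 V²⁺(aq) → Hg(l) + 2 V³⁺(aq), so Q = [V³⁺(aq)]^2 / ([Hg²⁺(aq)]·[V²⁺(aq)]^2).
Isolating [Hg²⁺(aq)] in Q = 10^{3.514} yields log [Hg²⁺(aq)] = −0.754, i.e. 0.18 M.

0.18 M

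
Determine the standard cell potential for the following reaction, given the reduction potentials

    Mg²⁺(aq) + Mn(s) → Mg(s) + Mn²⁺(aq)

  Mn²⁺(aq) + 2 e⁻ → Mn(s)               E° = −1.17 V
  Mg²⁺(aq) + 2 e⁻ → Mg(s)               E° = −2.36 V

−1.19 V

In the reaction as written, Mg²⁺(aq) is reduced (cathode) and Mn²⁺(aq) is produced by oxidation at the anode.
E°cell = E°(cathode) − E°(anode) = −2.36 − (−1.17) = −1.19 V.
The negative E°cell means the reaction is non-spontaneous in the direction written.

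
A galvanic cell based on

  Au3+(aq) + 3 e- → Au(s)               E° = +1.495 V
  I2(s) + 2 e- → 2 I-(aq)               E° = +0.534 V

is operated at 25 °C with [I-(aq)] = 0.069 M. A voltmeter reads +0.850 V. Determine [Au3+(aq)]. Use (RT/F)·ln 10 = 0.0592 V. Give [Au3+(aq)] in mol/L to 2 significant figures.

0.0072 M

Au³⁺/Au is the cathode (higher E°); E°cell = +1.495 − (+0.534) = +0.961 V with n = 6.
Since E = E° − (0.0592/n)·log Q, log Q = n(E° − E)/0.0592 = 11.250.
For 2 Au3+(aq) + 6 I-(aq) → 2 Au(s) + 3 I2(s), the reaction quotient is Q = 1 / ([Au3+(aq)]^2·[I-(aq)]^6).
Isolating [Au3+(aq)] in Q = 10^{11.250} yields log [Au3+(aq)] = −2.142, i.e. 0.0072 M.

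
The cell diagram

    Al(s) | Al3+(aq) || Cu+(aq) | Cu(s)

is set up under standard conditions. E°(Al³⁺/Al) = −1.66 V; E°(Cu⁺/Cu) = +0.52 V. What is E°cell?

+2.18 V

By convention the left-hand electrode in cell notation is the anode (oxidation) and the right-hand electrode is the cathode (reduction).
E°cell = E°(right) − E°(left) = +0.52 − (−1.66) = +2.18 V.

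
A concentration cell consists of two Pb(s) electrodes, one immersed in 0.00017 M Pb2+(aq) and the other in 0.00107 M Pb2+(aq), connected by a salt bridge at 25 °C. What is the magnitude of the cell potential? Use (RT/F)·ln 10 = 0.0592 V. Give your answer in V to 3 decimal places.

For a concentration cell E°cell = 0, since both electrodes use the same couple.
The compartment with the higher Pb2+(aq) concentration (0.00107 M) acts as the cathode; ions are reduced there and produced at the dilute (0.00017 M) anode.
With n = 2, Ecell = −(0.0592/2)·log([dilute]/[conc]) = −(0.0592/2)·log(0.00017/0.00107) = +0.024 V.

0.024 V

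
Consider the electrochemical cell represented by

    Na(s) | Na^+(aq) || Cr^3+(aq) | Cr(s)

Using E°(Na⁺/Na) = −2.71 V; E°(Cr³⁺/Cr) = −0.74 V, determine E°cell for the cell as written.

+1.97 V

By convention the left-hand electrode in cell notation is the anode (oxidation) and the right-hand electrode is the cathode (reduction).
E°cell = E°(right) − E°(left) = −0.74 − (−2.71) = +1.97 V.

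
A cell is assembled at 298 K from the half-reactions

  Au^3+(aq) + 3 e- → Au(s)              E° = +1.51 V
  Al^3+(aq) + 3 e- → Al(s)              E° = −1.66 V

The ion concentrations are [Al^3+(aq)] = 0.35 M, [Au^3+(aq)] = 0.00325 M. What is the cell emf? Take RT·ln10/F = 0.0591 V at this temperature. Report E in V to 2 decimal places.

Au³⁺/Au is reduced (cathode, E° = +1.51 V) and Al³⁺/Al is oxidized (anode).
E°cell = +1.51 − (−1.66) = +3.17 V, with n = 3 electrons transferred.
Balancing gives Au^3+(aq) + Al(s) → Au(s) + Al^3+(aq); hence Q = [Al^3+(aq)] / [Au^3+(aq)] = 108 (log Q = 2.032).
By the Nernst equation, E = +3.17 − (0.0591/3)·(2.032) = +3.13 V.

+3.13 V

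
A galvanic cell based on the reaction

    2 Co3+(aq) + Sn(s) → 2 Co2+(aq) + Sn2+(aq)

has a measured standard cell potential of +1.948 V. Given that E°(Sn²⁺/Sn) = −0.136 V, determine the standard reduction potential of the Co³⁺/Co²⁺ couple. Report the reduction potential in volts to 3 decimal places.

+1.812 V

In the reaction as written the Co³⁺/Co²⁺ couple is reduced (cathode) and Sn²⁺/Sn is oxidized (anode), so E°cell = E°(Co³⁺/Co²⁺) − E°(Sn²⁺/Sn).
E°(Co³⁺/Co²⁺) = E°cell + E°(anode) = +1.948 + (−0.136) = +1.812 V.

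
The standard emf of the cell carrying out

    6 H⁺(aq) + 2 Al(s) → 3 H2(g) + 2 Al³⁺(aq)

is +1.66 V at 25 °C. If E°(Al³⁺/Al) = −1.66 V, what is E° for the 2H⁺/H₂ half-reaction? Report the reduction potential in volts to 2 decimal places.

In the reaction as written the 2H⁺/H₂ couple is reduced (cathode) and Al³⁺/Al is oxidized (anode), so E°cell = E°(2H⁺/H₂) − E°(Al³⁺/Al).
E°(2H⁺/H₂) = E°cell + E°(anode) = +1.66 + (−1.66) = +0.00 V.

+0.00 V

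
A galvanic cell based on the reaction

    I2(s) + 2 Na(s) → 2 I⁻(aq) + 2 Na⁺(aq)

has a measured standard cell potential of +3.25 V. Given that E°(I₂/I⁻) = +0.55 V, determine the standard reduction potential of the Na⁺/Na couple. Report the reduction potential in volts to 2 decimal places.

In the reaction as written the I₂/I⁻ couple is reduced (cathode) and Na⁺/Na is oxidized (anode), so E°cell = E°(I₂/I⁻) − E°(Na⁺/Na).
E°(Na⁺/Na) = E°(cathode) − E°cell = +0.55 − (+3.25) = −2.70 V.

−2.70 V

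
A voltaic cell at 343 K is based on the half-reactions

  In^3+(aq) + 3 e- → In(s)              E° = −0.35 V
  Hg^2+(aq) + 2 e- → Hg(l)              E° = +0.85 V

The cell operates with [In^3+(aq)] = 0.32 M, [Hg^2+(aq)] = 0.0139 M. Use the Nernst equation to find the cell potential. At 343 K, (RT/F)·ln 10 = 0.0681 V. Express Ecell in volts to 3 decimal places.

Hg²⁺/Hg is reduced (cathode, E° = +0.85 V) and In³⁺/In is oxidized (anode).
The standard potential is +0.85 − (−0.35) = +1.20 V and the balanced reaction transfers n = 6 electrons.
For the overall reaction 3 Hg^2+(aq) + 2 In(s) → 3 Hg(l) + 2 In^3+(aq), Q = [In^3+(aq)]^2 / [Hg^2+(aq)]^3 = 3.81×10^4, giving log Q = 4.581.
By the Nernst equation, E = +1.20 − (0.0681/6)·(4.581) = +1.148 V.

+1.148 V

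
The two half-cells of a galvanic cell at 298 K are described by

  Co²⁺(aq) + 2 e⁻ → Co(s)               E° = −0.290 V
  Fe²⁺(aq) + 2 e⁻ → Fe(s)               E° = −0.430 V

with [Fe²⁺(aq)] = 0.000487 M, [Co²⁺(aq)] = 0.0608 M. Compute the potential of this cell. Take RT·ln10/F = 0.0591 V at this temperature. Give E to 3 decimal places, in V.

+0.202 V

Since E°(Co²⁺/Co) > E°(Fe²⁺/Fe), Co²⁺/Co serves as the cathode.
E°cell = E°cat − E°an = −0.290 − (−0.430) = +0.140 V; n = 2.
Balancing gives Co²⁺(aq) + Fe(s) → Co(s) + Fe²⁺(aq); hence Q = [Fe²⁺(aq)] / [Co²⁺(aq)] = 0.00801 (log Q = −2.096).
Applying E = E° − (RT ln10/nF)·log Q gives +0.140 − (0.0591/2)(−2.096) = +0.202 V.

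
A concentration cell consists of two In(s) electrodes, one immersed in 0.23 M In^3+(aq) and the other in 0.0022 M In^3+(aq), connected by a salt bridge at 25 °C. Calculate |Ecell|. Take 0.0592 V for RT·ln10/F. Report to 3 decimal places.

0.040 V

For a concentration cell E°cell = 0, since both electrodes use the same couple.
The compartment with the higher In^3+(aq) concentration (0.23 M) acts as the cathode; ions are reduced there and produced at the dilute (0.0022 M) anode.
With n = 3, Ecell = −(0.0592/3)·log([dilute]/[conc]) = −(0.0592/3)·log(0.0022/0.23) = +0.040 V.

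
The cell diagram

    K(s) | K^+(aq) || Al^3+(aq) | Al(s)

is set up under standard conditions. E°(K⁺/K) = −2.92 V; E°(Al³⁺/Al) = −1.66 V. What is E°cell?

By convention the left-hand electrode in cell notation is the anode (oxidation) and the right-hand electrode is the cathode (reduction).
E°cell = E°(right) − E°(left) = −1.66 − (−2.92) = +1.26 V.

+1.26 V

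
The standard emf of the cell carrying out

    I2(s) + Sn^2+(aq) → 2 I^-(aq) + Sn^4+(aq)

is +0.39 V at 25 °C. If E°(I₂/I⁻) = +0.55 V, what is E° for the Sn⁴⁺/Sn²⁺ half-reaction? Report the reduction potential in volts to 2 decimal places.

+0.16 V

In the reaction as written the I₂/I⁻ couple is reduced (cathode) and Sn⁴⁺/Sn²⁺ is oxidized (anode), so E°cell = E°(I₂/I⁻) − E°(Sn⁴⁺/Sn²⁺).
E°(Sn⁴⁺/Sn²⁺) = E°(cathode) − E°cell = +0.55 − (+0.39) = +0.16 V.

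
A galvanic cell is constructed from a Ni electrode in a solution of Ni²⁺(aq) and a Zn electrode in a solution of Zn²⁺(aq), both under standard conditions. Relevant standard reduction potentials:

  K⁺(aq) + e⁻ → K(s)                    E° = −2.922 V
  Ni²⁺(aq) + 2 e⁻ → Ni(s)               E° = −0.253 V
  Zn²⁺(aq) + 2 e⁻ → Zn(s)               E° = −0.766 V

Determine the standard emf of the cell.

+0.513 V

The Ni²⁺/Ni couple has the higher E°, so Ni ion is reduced (cathode) and Zn is oxidized (anode).
E°cell = E°(cathode) − E°(anode) = −0.253 − (−0.766) = +0.513 V.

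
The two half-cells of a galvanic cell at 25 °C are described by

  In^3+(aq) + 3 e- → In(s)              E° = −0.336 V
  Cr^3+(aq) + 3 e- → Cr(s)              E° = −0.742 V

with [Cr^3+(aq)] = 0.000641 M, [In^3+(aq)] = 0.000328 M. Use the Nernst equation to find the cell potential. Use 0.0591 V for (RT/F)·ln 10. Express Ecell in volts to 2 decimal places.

+0.40 V

In³⁺/In is reduced (cathode, E° = −0.336 V) and Cr³⁺/Cr is oxidized (anode).
E°cell = E°cat − E°an = −0.336 − (−0.742) = +0.406 V; n = 3.
For the overall reaction In^3+(aq) + Cr(s) → In(s) + Cr^3+(aq), Q = [Cr^3+(aq)] / [In^3+(aq)] = 1.95, giving log Q = 0.291.
E = E° − (0.0591/n)·log Q = +0.406 − (0.0591/3)(0.291) = +0.40 V.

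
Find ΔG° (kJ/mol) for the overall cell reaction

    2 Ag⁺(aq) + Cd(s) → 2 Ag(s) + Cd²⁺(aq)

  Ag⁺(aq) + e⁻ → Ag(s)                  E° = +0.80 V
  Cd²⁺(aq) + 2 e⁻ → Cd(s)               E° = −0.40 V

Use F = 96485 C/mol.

−232 kJ/mol

In the reaction as written Ag⁺(aq) is reduced, so the Ag⁺/Ag couple is the cathode and Cd²⁺/Cd is the anode.
E°cell = +0.80 − (−0.40) = +1.20 V; balancing electrons gives n = 2.
ΔG° = −nFE°cell = −(2)(96485)(+1.20) J/mol = −232 kJ/mol.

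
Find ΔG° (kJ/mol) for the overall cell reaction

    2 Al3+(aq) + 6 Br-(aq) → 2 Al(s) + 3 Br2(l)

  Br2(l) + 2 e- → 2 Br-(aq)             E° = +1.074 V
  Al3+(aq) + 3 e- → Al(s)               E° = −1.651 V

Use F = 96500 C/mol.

+1578 kJ/mol

In the reaction as written Al3+(aq) is reduced, so the Al³⁺/Al couple is the cathode and Br₂/Br⁻ is the anode.
E°cell = −1.651 − (+1.074) = −2.725 V; balancing electrons gives n = 6.
ΔG° = −nFE°cell = −(6)(96500)(−2.725) J/mol = +1578 kJ/mol.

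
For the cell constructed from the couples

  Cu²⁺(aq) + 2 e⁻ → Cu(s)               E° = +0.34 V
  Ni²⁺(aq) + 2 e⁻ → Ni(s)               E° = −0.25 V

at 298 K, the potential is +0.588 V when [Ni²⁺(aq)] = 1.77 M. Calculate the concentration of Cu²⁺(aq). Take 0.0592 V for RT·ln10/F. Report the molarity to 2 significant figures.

1.5 M

Cu²⁺/Cu is the cathode (higher E°); E°cell = +0.34 − (−0.25) = +0.59 V with n = 2.
From the Nernst equation, log Q = n(E° − E)/0.0592 = 2·(+0.59 − (+0.588))/0.0592 = 0.068.
For Cu²⁺(aq) + Ni(s) → Cu(s) + Ni²⁺(aq), the reaction quotient is Q = [Ni²⁺(aq)] / [Cu²⁺(aq)].
Solving for the unknown gives log [Cu²⁺(aq)] = 0.180, so [Cu²⁺(aq)] ≈ 1.5 M.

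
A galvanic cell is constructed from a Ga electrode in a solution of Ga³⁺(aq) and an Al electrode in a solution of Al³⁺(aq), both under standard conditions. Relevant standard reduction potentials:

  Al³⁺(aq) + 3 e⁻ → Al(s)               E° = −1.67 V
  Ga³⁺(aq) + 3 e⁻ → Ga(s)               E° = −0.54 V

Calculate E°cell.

+1.13 V

The Ga³⁺/Ga couple has the higher E°, so Ga ion is reduced (cathode) and Al is oxidized (anode).
E°cell = E°(cathode) − E°(anode) = −0.54 − (−1.67) = +1.13 V.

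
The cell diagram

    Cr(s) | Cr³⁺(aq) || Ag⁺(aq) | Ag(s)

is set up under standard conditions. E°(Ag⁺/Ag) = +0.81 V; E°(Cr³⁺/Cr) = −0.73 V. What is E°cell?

+1.54 V

By convention the left-hand electrode in cell notation is the anode (oxidation) and the right-hand electrode is the cathode (reduction).
E°cell = E°(right) − E°(left) = +0.81 − (−0.73) = +1.54 V.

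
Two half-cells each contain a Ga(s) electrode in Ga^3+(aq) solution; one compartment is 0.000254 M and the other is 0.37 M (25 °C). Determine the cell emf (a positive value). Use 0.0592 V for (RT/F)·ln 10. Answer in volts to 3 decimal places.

For a concentration cell E°cell = 0, since both electrodes use the same couple.
The compartment with the higher Ga^3+(aq) concentration (0.37 M) acts as the cathode; ions are reduced there and produced at the dilute (0.000254 M) anode.
With n = 3, Ecell = −(0.0592/3)·log([dilute]/[conc]) = −(0.0592/3)·log(0.000254/0.37) = +0.062 V.

0.062 V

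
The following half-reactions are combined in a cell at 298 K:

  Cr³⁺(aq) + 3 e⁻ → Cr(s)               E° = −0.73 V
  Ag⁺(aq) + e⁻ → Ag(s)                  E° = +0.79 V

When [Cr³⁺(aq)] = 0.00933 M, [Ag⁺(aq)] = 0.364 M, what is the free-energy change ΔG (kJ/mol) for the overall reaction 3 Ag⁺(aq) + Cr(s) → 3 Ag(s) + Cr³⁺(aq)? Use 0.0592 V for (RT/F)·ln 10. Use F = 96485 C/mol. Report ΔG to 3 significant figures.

E°cell = +0.79 − (−0.73) = +1.52 V; the balanced reaction transfers n = 3 electrons.
Q = [Cr³⁺(aq)] / [Ag⁺(aq)]^3 = 0.193, so log Q = −0.713 and E = +1.52 − (0.0592/3)(−0.713) = +1.5341 V.
Finally ΔG = −nFE = −(3)(96485 C/mol)(+1.5341 V) = −444 kJ/mol.

−444 kJ/mol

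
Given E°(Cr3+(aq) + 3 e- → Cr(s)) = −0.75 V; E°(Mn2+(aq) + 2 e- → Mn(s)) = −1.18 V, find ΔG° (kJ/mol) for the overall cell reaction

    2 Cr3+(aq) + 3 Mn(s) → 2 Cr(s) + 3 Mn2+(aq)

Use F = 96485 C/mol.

−249 kJ/mol

In the reaction as written Cr3+(aq) is reduced, so the Cr³⁺/Cr couple is the cathode and Mn²⁺/Mn is the anode.
E°cell = −0.75 − (−1.18) = +0.43 V; balancing electrons gives n = 6.
ΔG° = −nFE°cell = −(6)(96485)(+0.43) J/mol = −249 kJ/mol.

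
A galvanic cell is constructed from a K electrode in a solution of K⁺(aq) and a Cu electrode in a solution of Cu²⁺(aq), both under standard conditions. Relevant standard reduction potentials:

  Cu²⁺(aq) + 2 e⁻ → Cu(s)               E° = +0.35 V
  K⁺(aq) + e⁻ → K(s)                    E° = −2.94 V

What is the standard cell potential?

+3.29 V

Of the two couples in this cell, the one with the more positive reduction potential is reduced at the cathode: here that is Cu²⁺/Cu (+0.35 V); K⁺/K (−2.94 V) is the anode.
E°cell = E°(cathode) − E°(anode) = +0.35 − (−2.94) = +3.29 V.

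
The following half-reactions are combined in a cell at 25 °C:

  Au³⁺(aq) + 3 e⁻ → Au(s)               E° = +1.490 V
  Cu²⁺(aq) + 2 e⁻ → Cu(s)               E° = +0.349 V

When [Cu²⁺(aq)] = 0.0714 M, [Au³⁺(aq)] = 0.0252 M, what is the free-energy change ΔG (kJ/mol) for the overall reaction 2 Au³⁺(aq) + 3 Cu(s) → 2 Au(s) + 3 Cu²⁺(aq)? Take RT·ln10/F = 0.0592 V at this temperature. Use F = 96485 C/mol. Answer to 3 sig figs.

−662 kJ/mol

With Au³⁺/Au reduced at the cathode, E°cell = +1.490 − (+0.349) = +1.141 V and n = 6.
Here Q = [Cu²⁺(aq)]^3 / [Au³⁺(aq)]^2 = 0.573 (log Q = −0.242), giving E = +1.141 − (0.0592/6)·(−0.242) = +1.1434 V.
Then ΔG = −nFE = −6 × 96485 × +1.1434 J/mol = −662 kJ/mol.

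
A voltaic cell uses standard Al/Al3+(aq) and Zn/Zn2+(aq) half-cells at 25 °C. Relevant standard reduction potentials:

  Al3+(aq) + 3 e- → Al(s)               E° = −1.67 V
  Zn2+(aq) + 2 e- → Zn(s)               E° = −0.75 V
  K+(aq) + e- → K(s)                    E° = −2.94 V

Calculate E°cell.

+0.92 V

Of the two couples in this cell, the one with the more positive reduction potential is reduced at the cathode: here that is Zn²⁺/Zn (−0.75 V); Al³⁺/Al (−1.67 V) is the anode.
E°cell = E°(cathode) − E°(anode) = −0.75 − (−1.67) = +0.92 V.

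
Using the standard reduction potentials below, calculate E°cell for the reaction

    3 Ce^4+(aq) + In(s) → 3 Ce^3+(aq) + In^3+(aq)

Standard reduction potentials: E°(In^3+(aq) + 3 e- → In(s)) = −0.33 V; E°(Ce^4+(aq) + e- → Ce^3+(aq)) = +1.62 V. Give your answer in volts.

Ce^4+(aq) gains electrons, so the Ce⁴⁺/Ce³⁺ couple is the cathode; the In³⁺/In couple is the anode.
E°cell = E°(cathode) − E°(anode) = +1.62 − (−0.33) = +1.95 V.

+1.95 V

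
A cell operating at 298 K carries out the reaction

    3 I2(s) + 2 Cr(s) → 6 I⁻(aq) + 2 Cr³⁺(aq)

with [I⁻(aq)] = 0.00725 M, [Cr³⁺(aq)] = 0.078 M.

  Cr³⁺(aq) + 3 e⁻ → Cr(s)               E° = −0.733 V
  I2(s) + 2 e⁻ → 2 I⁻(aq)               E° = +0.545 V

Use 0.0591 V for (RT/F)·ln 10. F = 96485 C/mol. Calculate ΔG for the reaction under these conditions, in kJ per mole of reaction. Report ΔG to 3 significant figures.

E°cell = +0.545 − (−0.733) = +1.278 V; the balanced reaction transfers n = 6 electrons.
The reaction quotient is [I⁻(aq)]^6·[Cr³⁺(aq)]^2 = 8.84×10^−16; by Nernst, E = +1.278 − (0.0591/6)(−15.054) = +1.4263 V.
Finally ΔG = −nFE = −(6)(96485 C/mol)(+1.4263 V) = −826 kJ/mol.

−826 kJ/mol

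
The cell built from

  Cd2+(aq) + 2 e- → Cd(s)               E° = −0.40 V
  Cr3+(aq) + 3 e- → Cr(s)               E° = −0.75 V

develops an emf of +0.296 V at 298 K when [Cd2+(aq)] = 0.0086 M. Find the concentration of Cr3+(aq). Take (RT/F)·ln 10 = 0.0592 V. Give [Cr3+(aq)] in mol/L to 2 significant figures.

0.43 M

With Cd²⁺/Cd at the cathode and Cr³⁺/Cr at the anode, E°cell = −0.40 − (−0.75) = +0.35 V (n = 6).
From the Nernst equation, log Q = n(E° − E)/0.0592 = 6·(+0.35 − (+0.296))/0.0592 = 5.473.
The balanced reaction is 3 Cd2+(aq) + 2 Cr(s) → 3 Cd(s) + 2 Cr3+(aq), so Q = [Cr3+(aq)]^2 / [Cd2+(aq)]^3.
Solving for the unknown gives log [Cr3+(aq)] = −0.362, so [Cr3+(aq)] ≈ 0.43 M.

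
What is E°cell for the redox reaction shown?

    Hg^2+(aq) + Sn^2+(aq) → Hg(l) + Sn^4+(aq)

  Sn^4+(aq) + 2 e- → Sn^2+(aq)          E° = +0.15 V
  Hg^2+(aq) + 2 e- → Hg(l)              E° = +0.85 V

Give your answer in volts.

+0.70 V

Hg^2+(aq) gains electrons, so the Hg²⁺/Hg couple is the cathode; the Sn⁴⁺/Sn²⁺ couple is the anode.
E°cell = E°(cathode) − E°(anode) = +0.85 − (+0.15) = +0.70 V.
The positive value indicates the reaction is spontaneous as written.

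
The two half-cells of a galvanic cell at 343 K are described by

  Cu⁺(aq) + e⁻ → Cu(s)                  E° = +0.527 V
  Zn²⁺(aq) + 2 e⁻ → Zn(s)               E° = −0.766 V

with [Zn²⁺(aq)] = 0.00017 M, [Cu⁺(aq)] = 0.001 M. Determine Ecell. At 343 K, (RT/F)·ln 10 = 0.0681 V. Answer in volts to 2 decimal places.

+1.22 V

The Cu⁺/Cu couple has the more positive E°, so it is the cathode; Zn²⁺/Zn is the anode.
E°cell = +0.527 − (−0.766) = +1.293 V, with n = 2 electrons transferred.
The balanced reaction is 2 Cu⁺(aq) + Zn(s) → 2 Cu(s) + Zn²⁺(aq), so Q = [Zn²⁺(aq)] / [Cu⁺(aq)]^2 = 170 and log Q = 2.230.
By the Nernst equation, E = +1.293 − (0.0681/2)·(2.230) = +1.22 V.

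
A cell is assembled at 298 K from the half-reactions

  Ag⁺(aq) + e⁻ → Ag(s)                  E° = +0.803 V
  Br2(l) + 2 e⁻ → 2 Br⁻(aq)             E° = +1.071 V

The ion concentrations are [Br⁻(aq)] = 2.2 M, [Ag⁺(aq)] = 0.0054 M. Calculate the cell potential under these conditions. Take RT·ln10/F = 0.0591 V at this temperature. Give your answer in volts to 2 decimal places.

Since E°(Br₂/Br⁻) > E°(Ag⁺/Ag), Br₂/Br⁻ serves as the cathode.
E°cell = E°cat − E°an = +1.071 − (+0.803) = +0.268 V; n = 2.
For the overall reaction Br2(l) + 2 Ag(s) → 2 Br⁻(aq) + 2 Ag⁺(aq), Q = [Br⁻(aq)]^2·[Ag⁺(aq)]^2 = 0.000141, giving log Q = −3.850.
E = E° − (0.0591/n)·log Q = +0.268 − (0.0591/2)(−3.850) = +0.38 V.

+0.38 V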